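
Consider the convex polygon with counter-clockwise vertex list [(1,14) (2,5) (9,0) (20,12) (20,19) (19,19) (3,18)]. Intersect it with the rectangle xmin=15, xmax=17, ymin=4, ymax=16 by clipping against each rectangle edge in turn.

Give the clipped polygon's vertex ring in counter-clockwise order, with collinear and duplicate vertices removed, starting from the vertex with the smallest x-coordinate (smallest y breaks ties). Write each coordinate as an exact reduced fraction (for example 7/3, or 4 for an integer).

Clipped polygon: [(15,72/11) (17,96/11) (17,16) (15,16)]

1. After x ≥ 15: [(15,72/11) (20,12) (20,19) (19,19) (15,75/4)]
2. After x ≤ 17: [(15,72/11) (17,96/11) (17,151/8) (15,75/4)]
3. After y ≥ 4: [(15,72/11) (17,96/11) (17,151/8) (15,75/4)]
4. After y ≤ 16: [(15,16) (15,72/11) (17,96/11) (17,16)]
5. Canonical ring: [(15,72/11) (17,96/11) (17,16) (15,16)]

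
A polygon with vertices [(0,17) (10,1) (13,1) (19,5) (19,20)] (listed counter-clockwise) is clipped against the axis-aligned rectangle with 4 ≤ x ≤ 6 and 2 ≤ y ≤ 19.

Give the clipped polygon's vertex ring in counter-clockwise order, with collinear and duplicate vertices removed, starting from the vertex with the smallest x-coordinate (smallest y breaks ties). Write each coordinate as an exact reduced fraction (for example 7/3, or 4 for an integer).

1. After x ≥ 4: [(4,335/19) (4,53/5) (10,1) (13,1) (19,5) (19,20)]
2. After x ≤ 6: [(6,341/19) (4,335/19) (4,53/5) (6,37/5)]
3. After y ≥ 2: [(6,341/19) (4,335/19) (4,53/5) (6,37/5)]
4. After y ≤ 19: [(6,341/19) (4,335/19) (4,53/5) (6,37/5)]
5. Canonical ring: [(4,53/5) (6,37/5) (6,341/19) (4,335/19)]

Clipped polygon: [(4,53/5) (6,37/5) (6,341/19) (4,335/19)]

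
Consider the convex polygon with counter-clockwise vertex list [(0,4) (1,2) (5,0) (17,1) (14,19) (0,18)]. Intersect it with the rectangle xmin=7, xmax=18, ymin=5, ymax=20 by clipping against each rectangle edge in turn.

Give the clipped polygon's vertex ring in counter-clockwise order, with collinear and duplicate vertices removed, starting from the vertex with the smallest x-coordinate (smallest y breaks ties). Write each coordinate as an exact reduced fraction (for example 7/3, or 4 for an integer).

1. After x ≥ 7: [(7,1/6) (17,1) (14,19) (7,37/2)]
2. After x ≤ 18: [(7,1/6) (17,1) (14,19) (7,37/2)]
3. After y ≥ 5: [(7,5) (49/3,5) (14,19) (7,37/2)]
4. After y ≤ 20: [(7,5) (49/3,5) (14,19) (7,37/2)]
5. Canonical ring: [(7,5) (49/3,5) (14,19) (7,37/2)]

Clipped polygon: [(7,5) (49/3,5) (14,19) (7,37/2)]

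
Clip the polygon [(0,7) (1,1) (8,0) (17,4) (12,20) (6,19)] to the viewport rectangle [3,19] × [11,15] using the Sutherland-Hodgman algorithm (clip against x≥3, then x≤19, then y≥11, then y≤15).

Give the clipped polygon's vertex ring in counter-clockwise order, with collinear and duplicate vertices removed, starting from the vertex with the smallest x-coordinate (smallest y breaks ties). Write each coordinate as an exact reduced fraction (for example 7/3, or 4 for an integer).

1. After x ≥ 3: [(3,13) (3,5/7) (8,0) (17,4) (12,20) (6,19)]
2. After x ≤ 19: [(3,13) (3,5/7) (8,0) (17,4) (12,20) (6,19)]
3. After y ≥ 11: [(3,13) (3,11) (237/16,11) (12,20) (6,19)]
4. After y ≤ 15: [(4,15) (3,13) (3,11) (237/16,11) (217/16,15)]
5. Canonical ring: [(3,11) (237/16,11) (217/16,15) (4,15) (3,13)]

Clipped polygon: [(3,11) (237/16,11) (217/16,15) (4,15) (3,13)]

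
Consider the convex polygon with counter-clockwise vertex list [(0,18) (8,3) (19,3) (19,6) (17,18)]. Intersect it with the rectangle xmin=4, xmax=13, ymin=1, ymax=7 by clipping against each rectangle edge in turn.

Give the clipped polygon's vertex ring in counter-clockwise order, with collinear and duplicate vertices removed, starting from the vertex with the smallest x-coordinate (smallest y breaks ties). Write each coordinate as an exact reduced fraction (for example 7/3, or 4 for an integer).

1. After x ≥ 4: [(4,18) (4,21/2) (8,3) (19,3) (19,6) (17,18)]
2. After x ≤ 13: [(13,18) (4,18) (4,21/2) (8,3) (13,3)]
3. After y ≥ 1: [(13,18) (4,18) (4,21/2) (8,3) (13,3)]
4. After y ≤ 7: [(13,7) (88/15,7) (8,3) (13,3)]
5. Canonical ring: [(88/15,7) (8,3) (13,3) (13,7)]

Clipped polygon: [(88/15,7) (8,3) (13,3) (13,7)]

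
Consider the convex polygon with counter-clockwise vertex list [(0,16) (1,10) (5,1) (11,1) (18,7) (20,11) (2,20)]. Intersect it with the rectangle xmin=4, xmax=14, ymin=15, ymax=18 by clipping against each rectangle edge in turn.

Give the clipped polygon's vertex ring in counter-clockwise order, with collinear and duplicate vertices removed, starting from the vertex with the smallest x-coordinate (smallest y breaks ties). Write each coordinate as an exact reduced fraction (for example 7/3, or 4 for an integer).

Clipped polygon: [(4,15) (12,15) (6,18) (4,18)]

1. After x ≥ 4: [(4,13/4) (5,1) (11,1) (18,7) (20,11) (4,19)]
2. After x ≤ 14: [(4,13/4) (5,1) (11,1) (14,25/7) (14,14) (4,19)]
3. After y ≥ 15: [(4,15) (12,15) (4,19)]
4. After y ≤ 18: [(4,18) (4,15) (12,15) (6,18)]
5. Canonical ring: [(4,15) (12,15) (6,18) (4,18)]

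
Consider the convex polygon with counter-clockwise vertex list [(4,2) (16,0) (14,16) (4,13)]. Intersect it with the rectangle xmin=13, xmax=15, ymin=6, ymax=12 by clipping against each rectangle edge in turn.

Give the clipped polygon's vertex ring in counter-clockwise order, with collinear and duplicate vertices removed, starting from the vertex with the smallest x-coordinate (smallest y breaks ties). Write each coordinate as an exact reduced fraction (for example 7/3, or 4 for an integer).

1. After x ≥ 13: [(13,1/2) (16,0) (14,16) (13,157/10)]
2. After x ≤ 15: [(13,1/2) (15,1/6) (15,8) (14,16) (13,157/10)]
3. After y ≥ 6: [(13,6) (15,6) (15,8) (14,16) (13,157/10)]
4. After y ≤ 12: [(13,12) (13,6) (15,6) (15,8) (29/2,12)]
5. Canonical ring: [(13,6) (15,6) (15,8) (29/2,12) (13,12)]

Clipped polygon: [(13,6) (15,6) (15,8) (29/2,12) (13,12)]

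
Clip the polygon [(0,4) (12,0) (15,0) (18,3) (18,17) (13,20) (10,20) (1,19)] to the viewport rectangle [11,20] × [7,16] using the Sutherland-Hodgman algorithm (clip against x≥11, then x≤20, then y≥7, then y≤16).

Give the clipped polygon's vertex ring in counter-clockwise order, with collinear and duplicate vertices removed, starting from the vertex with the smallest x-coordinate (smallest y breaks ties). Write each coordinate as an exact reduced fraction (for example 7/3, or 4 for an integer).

1. After x ≥ 11: [(11,1/3) (12,0) (15,0) (18,3) (18,17) (13,20) (11,20)]
2. After x ≤ 20: [(11,1/3) (12,0) (15,0) (18,3) (18,17) (13,20) (11,20)]
3. After y ≥ 7: [(11,7) (18,7) (18,17) (13,20) (11,20)]
4. After y ≤ 16: [(11,16) (11,7) (18,7) (18,16)]
5. Canonical ring: [(11,7) (18,7) (18,16) (11,16)]

Clipped polygon: [(11,7) (18,7) (18,16) (11,16)]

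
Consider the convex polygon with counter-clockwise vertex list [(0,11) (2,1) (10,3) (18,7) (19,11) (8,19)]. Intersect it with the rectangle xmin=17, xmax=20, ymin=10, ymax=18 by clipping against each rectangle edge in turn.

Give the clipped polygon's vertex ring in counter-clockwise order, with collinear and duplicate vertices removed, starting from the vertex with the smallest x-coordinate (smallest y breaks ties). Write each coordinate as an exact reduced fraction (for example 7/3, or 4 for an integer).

1. After x ≥ 17: [(17,13/2) (18,7) (19,11) (17,137/11)]
2. After x ≤ 20: [(17,13/2) (18,7) (19,11) (17,137/11)]
3. After y ≥ 10: [(17,10) (75/4,10) (19,11) (17,137/11)]
4. After y ≤ 18: [(17,10) (75/4,10) (19,11) (17,137/11)]
5. Canonical ring: [(17,10) (75/4,10) (19,11) (17,137/11)]

Clipped polygon: [(17,10) (75/4,10) (19,11) (17,137/11)]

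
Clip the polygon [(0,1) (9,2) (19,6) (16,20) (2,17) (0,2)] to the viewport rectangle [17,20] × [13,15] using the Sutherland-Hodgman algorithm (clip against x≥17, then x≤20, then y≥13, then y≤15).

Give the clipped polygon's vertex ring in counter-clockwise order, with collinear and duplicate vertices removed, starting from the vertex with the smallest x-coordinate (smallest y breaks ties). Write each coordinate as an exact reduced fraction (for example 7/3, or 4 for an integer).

1. After x ≥ 17: [(17,26/5) (19,6) (17,46/3)]
2. After x ≤ 20: [(17,26/5) (19,6) (17,46/3)]
3. After y ≥ 13: [(17,13) (35/2,13) (17,46/3)]
4. After y ≤ 15: [(17,15) (17,13) (35/2,13) (239/14,15)]
5. Canonical ring: [(17,13) (35/2,13) (239/14,15) (17,15)]

Clipped polygon: [(17,13) (35/2,13) (239/14,15) (17,15)]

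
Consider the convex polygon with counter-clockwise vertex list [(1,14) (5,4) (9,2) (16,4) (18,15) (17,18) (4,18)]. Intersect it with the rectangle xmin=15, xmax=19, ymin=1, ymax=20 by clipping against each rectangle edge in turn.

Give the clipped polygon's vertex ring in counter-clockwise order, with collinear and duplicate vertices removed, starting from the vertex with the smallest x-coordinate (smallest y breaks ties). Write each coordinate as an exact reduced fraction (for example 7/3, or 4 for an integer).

1. After x ≥ 15: [(15,26/7) (16,4) (18,15) (17,18) (15,18)]
2. After x ≤ 19: [(15,26/7) (16,4) (18,15) (17,18) (15,18)]
3. After y ≥ 1: [(15,26/7) (16,4) (18,15) (17,18) (15,18)]
4. After y ≤ 20: [(15,26/7) (16,4) (18,15) (17,18) (15,18)]
5. Canonical ring: [(15,26/7) (16,4) (18,15) (17,18) (15,18)]

Clipped polygon: [(15,26/7) (16,4) (18,15) (17,18) (15,18)]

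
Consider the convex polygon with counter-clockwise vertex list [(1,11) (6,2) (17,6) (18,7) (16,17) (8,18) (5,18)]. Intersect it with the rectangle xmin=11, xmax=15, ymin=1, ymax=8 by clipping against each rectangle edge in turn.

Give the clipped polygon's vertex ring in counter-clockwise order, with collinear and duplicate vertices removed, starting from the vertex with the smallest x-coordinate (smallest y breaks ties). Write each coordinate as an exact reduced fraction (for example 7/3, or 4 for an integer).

Clipped polygon: [(11,42/11) (15,58/11) (15,8) (11,8)]

1. After x ≥ 11: [(11,42/11) (17,6) (18,7) (16,17) (11,141/8)]
2. After x ≤ 15: [(11,42/11) (15,58/11) (15,137/8) (11,141/8)]
3. After y ≥ 1: [(11,42/11) (15,58/11) (15,137/8) (11,141/8)]
4. After y ≤ 8: [(11,8) (11,42/11) (15,58/11) (15,8)]
5. Canonical ring: [(11,42/11) (15,58/11) (15,8) (11,8)]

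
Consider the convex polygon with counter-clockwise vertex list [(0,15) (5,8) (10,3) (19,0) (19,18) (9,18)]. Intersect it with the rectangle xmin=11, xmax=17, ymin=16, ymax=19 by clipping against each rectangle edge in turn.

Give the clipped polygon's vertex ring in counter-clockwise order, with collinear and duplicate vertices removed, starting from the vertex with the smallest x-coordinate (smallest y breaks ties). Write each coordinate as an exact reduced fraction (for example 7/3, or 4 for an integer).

1. After x ≥ 11: [(11,8/3) (19,0) (19,18) (11,18)]
2. After x ≤ 17: [(11,8/3) (17,2/3) (17,18) (11,18)]
3. After y ≥ 16: [(11,16) (17,16) (17,18) (11,18)]
4. After y ≤ 19: [(11,16) (17,16) (17,18) (11,18)]
5. Canonical ring: [(11,16) (17,16) (17,18) (11,18)]

Clipped polygon: [(11,16) (17,16) (17,18) (11,18)]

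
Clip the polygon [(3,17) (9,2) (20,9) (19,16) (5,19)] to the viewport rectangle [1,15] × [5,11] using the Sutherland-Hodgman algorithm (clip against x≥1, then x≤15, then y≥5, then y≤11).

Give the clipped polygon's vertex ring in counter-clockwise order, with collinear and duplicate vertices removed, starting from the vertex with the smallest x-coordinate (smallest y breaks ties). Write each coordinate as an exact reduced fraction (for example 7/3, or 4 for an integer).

1. After x ≥ 1: [(3,17) (9,2) (20,9) (19,16) (5,19)]
2. After x ≤ 15: [(3,17) (9,2) (15,64/11) (15,118/7) (5,19)]
3. After y ≥ 5: [(3,17) (39/5,5) (96/7,5) (15,64/11) (15,118/7) (5,19)]
4. After y ≤ 11: [(27/5,11) (39/5,5) (96/7,5) (15,64/11) (15,11)]
5. Canonical ring: [(27/5,11) (39/5,5) (96/7,5) (15,64/11) (15,11)]

Clipped polygon: [(27/5,11) (39/5,5) (96/7,5) (15,64/11) (15,11)]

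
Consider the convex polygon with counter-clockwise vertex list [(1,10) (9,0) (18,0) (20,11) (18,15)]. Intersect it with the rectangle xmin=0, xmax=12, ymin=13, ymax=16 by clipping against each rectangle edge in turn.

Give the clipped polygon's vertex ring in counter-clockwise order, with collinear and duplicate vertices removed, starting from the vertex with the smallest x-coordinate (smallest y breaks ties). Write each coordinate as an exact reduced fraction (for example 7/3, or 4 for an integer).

Clipped polygon: [(56/5,13) (12,13) (12,225/17)]

1. After x ≥ 0: [(1,10) (9,0) (18,0) (20,11) (18,15)]
2. After x ≤ 12: [(12,225/17) (1,10) (9,0) (12,0)]
3. After y ≥ 13: [(12,13) (12,225/17) (56/5,13)]
4. After y ≤ 16: [(12,13) (12,225/17) (56/5,13)]
5. Canonical ring: [(56/5,13) (12,13) (12,225/17)]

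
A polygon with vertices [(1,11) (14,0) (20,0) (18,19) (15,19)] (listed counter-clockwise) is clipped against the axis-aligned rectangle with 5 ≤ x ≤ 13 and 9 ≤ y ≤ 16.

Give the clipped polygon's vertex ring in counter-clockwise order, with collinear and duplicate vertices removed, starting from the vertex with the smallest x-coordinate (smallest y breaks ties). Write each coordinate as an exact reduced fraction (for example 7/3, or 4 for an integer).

1. After x ≥ 5: [(5,93/7) (5,99/13) (14,0) (20,0) (18,19) (15,19)]
2. After x ≤ 13: [(13,125/7) (5,93/7) (5,99/13) (13,11/13)]
3. After y ≥ 9: [(13,9) (13,125/7) (5,93/7) (5,9)]
4. After y ≤ 16: [(13,9) (13,16) (39/4,16) (5,93/7) (5,9)]
5. Canonical ring: [(5,9) (13,9) (13,16) (39/4,16) (5,93/7)]

Clipped polygon: [(5,9) (13,9) (13,16) (39/4,16) (5,93/7)]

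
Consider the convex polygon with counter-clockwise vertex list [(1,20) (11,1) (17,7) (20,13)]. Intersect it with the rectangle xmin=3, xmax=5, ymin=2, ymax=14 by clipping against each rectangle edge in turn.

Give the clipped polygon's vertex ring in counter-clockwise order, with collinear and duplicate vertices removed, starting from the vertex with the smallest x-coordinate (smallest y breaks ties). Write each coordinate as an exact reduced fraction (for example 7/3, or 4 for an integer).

1. After x ≥ 3: [(3,366/19) (3,81/5) (11,1) (17,7) (20,13)]
2. After x ≤ 5: [(5,352/19) (3,366/19) (3,81/5) (5,62/5)]
3. After y ≥ 2: [(5,352/19) (3,366/19) (3,81/5) (5,62/5)]
4. After y ≤ 14: [(5,14) (79/19,14) (5,62/5)]
5. Canonical ring: [(79/19,14) (5,62/5) (5,14)]

Clipped polygon: [(79/19,14) (5,62/5) (5,14)]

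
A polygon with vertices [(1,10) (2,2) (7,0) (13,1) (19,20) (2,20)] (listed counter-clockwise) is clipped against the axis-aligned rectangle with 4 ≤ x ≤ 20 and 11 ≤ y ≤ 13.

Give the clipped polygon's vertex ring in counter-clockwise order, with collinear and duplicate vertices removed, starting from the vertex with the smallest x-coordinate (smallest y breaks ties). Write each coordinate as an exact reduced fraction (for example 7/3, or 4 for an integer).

Clipped polygon: [(4,11) (307/19,11) (319/19,13) (4,13)]

1. After x ≥ 4: [(4,6/5) (7,0) (13,1) (19,20) (4,20)]
2. After x ≤ 20: [(4,6/5) (7,0) (13,1) (19,20) (4,20)]
3. After y ≥ 11: [(4,11) (307/19,11) (19,20) (4,20)]
4. After y ≤ 13: [(4,13) (4,11) (307/19,11) (319/19,13)]
5. Canonical ring: [(4,11) (307/19,11) (319/19,13) (4,13)]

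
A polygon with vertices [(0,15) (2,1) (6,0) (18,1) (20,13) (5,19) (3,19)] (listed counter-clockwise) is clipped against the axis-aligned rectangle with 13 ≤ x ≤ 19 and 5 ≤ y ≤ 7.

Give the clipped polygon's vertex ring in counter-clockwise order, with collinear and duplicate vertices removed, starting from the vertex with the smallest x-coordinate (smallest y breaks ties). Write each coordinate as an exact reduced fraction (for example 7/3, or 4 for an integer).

Clipped polygon: [(13,5) (56/3,5) (19,7) (13,7)]

1. After x ≥ 13: [(13,7/12) (18,1) (20,13) (13,79/5)]
2. After x ≤ 19: [(13,7/12) (18,1) (19,7) (19,67/5) (13,79/5)]
3. After y ≥ 5: [(13,5) (56/3,5) (19,7) (19,67/5) (13,79/5)]
4. After y ≤ 7: [(13,7) (13,5) (56/3,5) (19,7) (19,7)]
5. Canonical ring: [(13,5) (56/3,5) (19,7) (13,7)]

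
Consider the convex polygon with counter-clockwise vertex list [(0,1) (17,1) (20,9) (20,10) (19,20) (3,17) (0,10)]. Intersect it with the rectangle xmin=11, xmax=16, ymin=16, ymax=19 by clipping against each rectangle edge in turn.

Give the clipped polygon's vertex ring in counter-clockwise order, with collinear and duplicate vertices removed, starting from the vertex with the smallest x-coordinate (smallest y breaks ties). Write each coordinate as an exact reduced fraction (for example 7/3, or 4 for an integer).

1. After x ≥ 11: [(11,1) (17,1) (20,9) (20,10) (19,20) (11,37/2)]
2. After x ≤ 16: [(11,1) (16,1) (16,311/16) (11,37/2)]
3. After y ≥ 16: [(11,16) (16,16) (16,311/16) (11,37/2)]
4. After y ≤ 19: [(11,16) (16,16) (16,19) (41/3,19) (11,37/2)]
5. Canonical ring: [(11,16) (16,16) (16,19) (41/3,19) (11,37/2)]

Clipped polygon: [(11,16) (16,16) (16,19) (41/3,19) (11,37/2)]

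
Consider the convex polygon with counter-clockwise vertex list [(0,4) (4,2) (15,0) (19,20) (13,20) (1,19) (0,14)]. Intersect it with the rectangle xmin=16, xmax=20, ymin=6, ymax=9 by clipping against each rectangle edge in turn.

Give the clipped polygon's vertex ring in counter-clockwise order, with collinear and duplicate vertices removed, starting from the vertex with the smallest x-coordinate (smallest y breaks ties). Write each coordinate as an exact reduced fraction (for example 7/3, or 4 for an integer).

1. After x ≥ 16: [(16,5) (19,20) (16,20)]
2. After x ≤ 20: [(16,5) (19,20) (16,20)]
3. After y ≥ 6: [(16,6) (81/5,6) (19,20) (16,20)]
4. After y ≤ 9: [(16,9) (16,6) (81/5,6) (84/5,9)]
5. Canonical ring: [(16,6) (81/5,6) (84/5,9) (16,9)]

Clipped polygon: [(16,6) (81/5,6) (84/5,9) (16,9)]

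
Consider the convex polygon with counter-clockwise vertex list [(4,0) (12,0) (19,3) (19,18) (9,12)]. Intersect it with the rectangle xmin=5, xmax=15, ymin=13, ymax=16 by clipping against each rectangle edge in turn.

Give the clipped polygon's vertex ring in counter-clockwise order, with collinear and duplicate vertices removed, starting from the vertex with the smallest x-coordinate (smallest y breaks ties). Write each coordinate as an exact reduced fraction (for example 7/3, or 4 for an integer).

Clipped polygon: [(32/3,13) (15,13) (15,78/5)]

1. After x ≥ 5: [(5,12/5) (5,0) (12,0) (19,3) (19,18) (9,12)]
2. After x ≤ 15: [(5,12/5) (5,0) (12,0) (15,9/7) (15,78/5) (9,12)]
3. After y ≥ 13: [(15,13) (15,78/5) (32/3,13)]
4. After y ≤ 16: [(15,13) (15,78/5) (32/3,13)]
5. Canonical ring: [(32/3,13) (15,13) (15,78/5)]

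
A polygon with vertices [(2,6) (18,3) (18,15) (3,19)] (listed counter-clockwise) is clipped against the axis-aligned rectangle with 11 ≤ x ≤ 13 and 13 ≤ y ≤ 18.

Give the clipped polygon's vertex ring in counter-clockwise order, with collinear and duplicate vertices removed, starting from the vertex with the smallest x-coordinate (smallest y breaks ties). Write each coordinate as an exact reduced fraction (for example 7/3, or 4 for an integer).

Clipped polygon: [(11,13) (13,13) (13,49/3) (11,253/15)]

1. After x ≥ 11: [(11,69/16) (18,3) (18,15) (11,253/15)]
2. After x ≤ 13: [(11,69/16) (13,63/16) (13,49/3) (11,253/15)]
3. After y ≥ 13: [(11,13) (13,13) (13,49/3) (11,253/15)]
4. After y ≤ 18: [(11,13) (13,13) (13,49/3) (11,253/15)]
5. Canonical ring: [(11,13) (13,13) (13,49/3) (11,253/15)]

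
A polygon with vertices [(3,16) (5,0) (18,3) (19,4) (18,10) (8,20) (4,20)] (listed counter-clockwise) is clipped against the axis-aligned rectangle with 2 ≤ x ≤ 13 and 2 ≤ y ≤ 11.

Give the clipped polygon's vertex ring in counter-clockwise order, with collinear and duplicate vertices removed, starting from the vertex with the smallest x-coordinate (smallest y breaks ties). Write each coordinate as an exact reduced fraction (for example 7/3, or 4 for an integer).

1. After x ≥ 2: [(3,16) (5,0) (18,3) (19,4) (18,10) (8,20) (4,20)]
2. After x ≤ 13: [(3,16) (5,0) (13,24/13) (13,15) (8,20) (4,20)]
3. After y ≥ 2: [(3,16) (19/4,2) (13,2) (13,15) (8,20) (4,20)]
4. After y ≤ 11: [(29/8,11) (19/4,2) (13,2) (13,11)]
5. Canonical ring: [(29/8,11) (19/4,2) (13,2) (13,11)]

Clipped polygon: [(29/8,11) (19/4,2) (13,2) (13,11)]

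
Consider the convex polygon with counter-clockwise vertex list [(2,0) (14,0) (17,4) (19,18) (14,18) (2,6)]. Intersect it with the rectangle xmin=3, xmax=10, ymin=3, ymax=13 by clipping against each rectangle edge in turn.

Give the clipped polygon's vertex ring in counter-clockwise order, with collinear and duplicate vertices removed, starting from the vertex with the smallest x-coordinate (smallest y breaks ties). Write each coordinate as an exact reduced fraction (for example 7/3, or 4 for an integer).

1. After x ≥ 3: [(3,0) (14,0) (17,4) (19,18) (14,18) (3,7)]
2. After x ≤ 10: [(3,0) (10,0) (10,14) (3,7)]
3. After y ≥ 3: [(3,3) (10,3) (10,14) (3,7)]
4. After y ≤ 13: [(3,3) (10,3) (10,13) (9,13) (3,7)]
5. Canonical ring: [(3,3) (10,3) (10,13) (9,13) (3,7)]

Clipped polygon: [(3,3) (10,3) (10,13) (9,13) (3,7)]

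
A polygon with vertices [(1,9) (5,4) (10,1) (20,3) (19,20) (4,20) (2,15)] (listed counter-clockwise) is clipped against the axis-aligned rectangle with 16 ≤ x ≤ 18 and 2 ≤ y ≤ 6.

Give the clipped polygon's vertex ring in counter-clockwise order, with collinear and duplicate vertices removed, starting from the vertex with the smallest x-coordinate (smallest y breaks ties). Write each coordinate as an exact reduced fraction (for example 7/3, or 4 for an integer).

Clipped polygon: [(16,11/5) (18,13/5) (18,6) (16,6)]

1. After x ≥ 16: [(16,11/5) (20,3) (19,20) (16,20)]
2. After x ≤ 18: [(16,11/5) (18,13/5) (18,20) (16,20)]
3. After y ≥ 2: [(16,11/5) (18,13/5) (18,20) (16,20)]
4. After y ≤ 6: [(16,6) (16,11/5) (18,13/5) (18,6)]
5. Canonical ring: [(16,11/5) (18,13/5) (18,6) (16,6)]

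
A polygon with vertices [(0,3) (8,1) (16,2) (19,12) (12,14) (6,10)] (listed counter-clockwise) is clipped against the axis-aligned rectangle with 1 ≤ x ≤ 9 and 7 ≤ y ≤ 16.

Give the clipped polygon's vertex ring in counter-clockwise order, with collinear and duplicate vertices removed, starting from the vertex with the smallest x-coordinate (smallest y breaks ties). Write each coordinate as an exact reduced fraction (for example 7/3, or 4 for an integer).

1. After x ≥ 1: [(1,25/6) (1,11/4) (8,1) (16,2) (19,12) (12,14) (6,10)]
2. After x ≤ 9: [(1,25/6) (1,11/4) (8,1) (9,9/8) (9,12) (6,10)]
3. After y ≥ 7: [(24/7,7) (9,7) (9,12) (6,10)]
4. After y ≤ 16: [(24/7,7) (9,7) (9,12) (6,10)]
5. Canonical ring: [(24/7,7) (9,7) (9,12) (6,10)]

Clipped polygon: [(24/7,7) (9,7) (9,12) (6,10)]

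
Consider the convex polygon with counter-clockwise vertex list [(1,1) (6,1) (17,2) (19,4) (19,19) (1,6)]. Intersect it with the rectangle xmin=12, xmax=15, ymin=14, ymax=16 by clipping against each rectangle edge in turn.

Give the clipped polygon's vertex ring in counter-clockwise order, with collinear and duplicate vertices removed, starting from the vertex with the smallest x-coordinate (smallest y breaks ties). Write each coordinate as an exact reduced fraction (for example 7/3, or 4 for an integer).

1. After x ≥ 12: [(12,17/11) (17,2) (19,4) (19,19) (12,251/18)]
2. After x ≤ 15: [(12,17/11) (15,20/11) (15,145/9) (12,251/18)]
3. After y ≥ 14: [(15,14) (15,145/9) (157/13,14)]
4. After y ≤ 16: [(15,14) (15,16) (193/13,16) (157/13,14)]
5. Canonical ring: [(157/13,14) (15,14) (15,16) (193/13,16)]

Clipped polygon: [(157/13,14) (15,14) (15,16) (193/13,16)]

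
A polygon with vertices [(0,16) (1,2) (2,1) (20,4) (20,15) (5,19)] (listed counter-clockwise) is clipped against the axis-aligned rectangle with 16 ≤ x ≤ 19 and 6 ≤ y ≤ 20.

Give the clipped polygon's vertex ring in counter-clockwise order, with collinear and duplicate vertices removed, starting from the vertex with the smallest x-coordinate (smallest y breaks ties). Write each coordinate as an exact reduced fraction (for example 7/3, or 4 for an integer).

1. After x ≥ 16: [(16,10/3) (20,4) (20,15) (16,241/15)]
2. After x ≤ 19: [(16,10/3) (19,23/6) (19,229/15) (16,241/15)]
3. After y ≥ 6: [(16,6) (19,6) (19,229/15) (16,241/15)]
4. After y ≤ 20: [(16,6) (19,6) (19,229/15) (16,241/15)]
5. Canonical ring: [(16,6) (19,6) (19,229/15) (16,241/15)]

Clipped polygon: [(16,6) (19,6) (19,229/15) (16,241/15)]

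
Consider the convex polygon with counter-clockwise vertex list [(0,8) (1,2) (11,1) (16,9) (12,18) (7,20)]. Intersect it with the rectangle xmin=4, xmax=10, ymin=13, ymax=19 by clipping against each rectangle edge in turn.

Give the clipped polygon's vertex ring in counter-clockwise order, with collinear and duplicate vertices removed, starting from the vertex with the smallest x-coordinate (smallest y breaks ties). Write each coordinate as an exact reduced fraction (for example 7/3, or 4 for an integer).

1. After x ≥ 4: [(4,104/7) (4,17/10) (11,1) (16,9) (12,18) (7,20)]
2. After x ≤ 10: [(4,104/7) (4,17/10) (10,11/10) (10,94/5) (7,20)]
3. After y ≥ 13: [(4,104/7) (4,13) (10,13) (10,94/5) (7,20)]
4. After y ≤ 19: [(77/12,19) (4,104/7) (4,13) (10,13) (10,94/5) (19/2,19)]
5. Canonical ring: [(4,13) (10,13) (10,94/5) (19/2,19) (77/12,19) (4,104/7)]

Clipped polygon: [(4,13) (10,13) (10,94/5) (19/2,19) (77/12,19) (4,104/7)]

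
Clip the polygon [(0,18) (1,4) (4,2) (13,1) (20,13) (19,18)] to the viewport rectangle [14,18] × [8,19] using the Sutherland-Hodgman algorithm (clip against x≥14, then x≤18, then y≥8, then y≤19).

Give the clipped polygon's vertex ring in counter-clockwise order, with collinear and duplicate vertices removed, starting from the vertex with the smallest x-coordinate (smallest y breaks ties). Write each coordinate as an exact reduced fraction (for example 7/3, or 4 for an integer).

1. After x ≥ 14: [(14,18) (14,19/7) (20,13) (19,18)]
2. After x ≤ 18: [(18,18) (14,18) (14,19/7) (18,67/7)]
3. After y ≥ 8: [(18,18) (14,18) (14,8) (205/12,8) (18,67/7)]
4. After y ≤ 19: [(18,18) (14,18) (14,8) (205/12,8) (18,67/7)]
5. Canonical ring: [(14,8) (205/12,8) (18,67/7) (18,18) (14,18)]

Clipped polygon: [(14,8) (205/12,8) (18,67/7) (18,18) (14,18)]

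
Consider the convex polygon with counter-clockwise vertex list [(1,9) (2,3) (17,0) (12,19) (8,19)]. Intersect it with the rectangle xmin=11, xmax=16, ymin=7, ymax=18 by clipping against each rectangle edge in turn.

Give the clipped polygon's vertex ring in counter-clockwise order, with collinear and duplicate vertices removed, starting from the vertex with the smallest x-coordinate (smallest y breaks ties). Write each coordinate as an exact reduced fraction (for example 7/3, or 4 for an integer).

1. After x ≥ 11: [(11,6/5) (17,0) (12,19) (11,19)]
2. After x ≤ 16: [(11,6/5) (16,1/5) (16,19/5) (12,19) (11,19)]
3. After y ≥ 7: [(11,7) (288/19,7) (12,19) (11,19)]
4. After y ≤ 18: [(11,18) (11,7) (288/19,7) (233/19,18)]
5. Canonical ring: [(11,7) (288/19,7) (233/19,18) (11,18)]

Clipped polygon: [(11,7) (288/19,7) (233/19,18) (11,18)]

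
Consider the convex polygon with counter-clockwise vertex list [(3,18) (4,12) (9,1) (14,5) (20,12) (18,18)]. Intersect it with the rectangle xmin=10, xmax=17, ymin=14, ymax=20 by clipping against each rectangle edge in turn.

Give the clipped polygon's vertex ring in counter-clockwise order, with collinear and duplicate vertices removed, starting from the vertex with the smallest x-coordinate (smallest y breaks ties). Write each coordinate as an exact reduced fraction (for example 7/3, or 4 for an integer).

Clipped polygon: [(10,14) (17,14) (17,18) (10,18)]

1. After x ≥ 10: [(10,18) (10,9/5) (14,5) (20,12) (18,18)]
2. After x ≤ 17: [(17,18) (10,18) (10,9/5) (14,5) (17,17/2)]
3. After y ≥ 14: [(17,14) (17,18) (10,18) (10,14)]
4. After y ≤ 20: [(17,14) (17,18) (10,18) (10,14)]
5. Canonical ring: [(10,14) (17,14) (17,18) (10,18)]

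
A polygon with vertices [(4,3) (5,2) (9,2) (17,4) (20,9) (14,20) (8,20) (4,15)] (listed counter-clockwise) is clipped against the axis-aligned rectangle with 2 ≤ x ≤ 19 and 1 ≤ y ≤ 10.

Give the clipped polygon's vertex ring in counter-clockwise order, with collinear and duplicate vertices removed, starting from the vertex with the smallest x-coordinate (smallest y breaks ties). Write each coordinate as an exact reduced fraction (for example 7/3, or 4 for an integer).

Clipped polygon: [(4,3) (5,2) (9,2) (17,4) (19,22/3) (19,10) (4,10)]

1. After x ≥ 2: [(4,3) (5,2) (9,2) (17,4) (20,9) (14,20) (8,20) (4,15)]
2. After x ≤ 19: [(4,3) (5,2) (9,2) (17,4) (19,22/3) (19,65/6) (14,20) (8,20) (4,15)]
3. After y ≥ 1: [(4,3) (5,2) (9,2) (17,4) (19,22/3) (19,65/6) (14,20) (8,20) (4,15)]
4. After y ≤ 10: [(4,10) (4,3) (5,2) (9,2) (17,4) (19,22/3) (19,10)]
5. Canonical ring: [(4,3) (5,2) (9,2) (17,4) (19,22/3) (19,10) (4,10)]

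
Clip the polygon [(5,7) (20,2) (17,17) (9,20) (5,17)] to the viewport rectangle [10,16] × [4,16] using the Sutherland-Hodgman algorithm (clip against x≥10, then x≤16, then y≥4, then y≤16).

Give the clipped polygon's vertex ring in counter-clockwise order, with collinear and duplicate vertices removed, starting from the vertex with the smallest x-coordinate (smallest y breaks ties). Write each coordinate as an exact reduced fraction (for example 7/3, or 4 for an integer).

1. After x ≥ 10: [(10,16/3) (20,2) (17,17) (10,157/8)]
2. After x ≤ 16: [(10,16/3) (16,10/3) (16,139/8) (10,157/8)]
3. After y ≥ 4: [(10,16/3) (14,4) (16,4) (16,139/8) (10,157/8)]
4. After y ≤ 16: [(10,16) (10,16/3) (14,4) (16,4) (16,16)]
5. Canonical ring: [(10,16/3) (14,4) (16,4) (16,16) (10,16)]

Clipped polygon: [(10,16/3) (14,4) (16,4) (16,16) (10,16)]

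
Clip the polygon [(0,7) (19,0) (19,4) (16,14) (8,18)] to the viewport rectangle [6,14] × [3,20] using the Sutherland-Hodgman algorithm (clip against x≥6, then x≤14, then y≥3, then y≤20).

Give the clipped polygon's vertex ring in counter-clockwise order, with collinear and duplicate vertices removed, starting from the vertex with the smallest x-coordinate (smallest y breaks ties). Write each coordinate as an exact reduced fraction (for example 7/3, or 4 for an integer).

1. After x ≥ 6: [(6,61/4) (6,91/19) (19,0) (19,4) (16,14) (8,18)]
2. After x ≤ 14: [(6,61/4) (6,91/19) (14,35/19) (14,15) (8,18)]
3. After y ≥ 3: [(6,61/4) (6,91/19) (76/7,3) (14,3) (14,15) (8,18)]
4. After y ≤ 20: [(6,61/4) (6,91/19) (76/7,3) (14,3) (14,15) (8,18)]
5. Canonical ring: [(6,91/19) (76/7,3) (14,3) (14,15) (8,18) (6,61/4)]

Clipped polygon: [(6,91/19) (76/7,3) (14,3) (14,15) (8,18) (6,61/4)]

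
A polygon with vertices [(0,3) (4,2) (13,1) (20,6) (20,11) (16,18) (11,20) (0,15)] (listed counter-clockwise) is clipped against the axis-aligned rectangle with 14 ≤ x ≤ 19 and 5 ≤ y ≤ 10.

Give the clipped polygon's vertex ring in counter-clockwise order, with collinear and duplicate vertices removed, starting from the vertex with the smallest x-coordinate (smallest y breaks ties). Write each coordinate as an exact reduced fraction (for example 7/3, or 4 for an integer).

1. After x ≥ 14: [(14,12/7) (20,6) (20,11) (16,18) (14,94/5)]
2. After x ≤ 19: [(14,12/7) (19,37/7) (19,51/4) (16,18) (14,94/5)]
3. After y ≥ 5: [(14,5) (93/5,5) (19,37/7) (19,51/4) (16,18) (14,94/5)]
4. After y ≤ 10: [(14,10) (14,5) (93/5,5) (19,37/7) (19,10)]
5. Canonical ring: [(14,5) (93/5,5) (19,37/7) (19,10) (14,10)]

Clipped polygon: [(14,5) (93/5,5) (19,37/7) (19,10) (14,10)]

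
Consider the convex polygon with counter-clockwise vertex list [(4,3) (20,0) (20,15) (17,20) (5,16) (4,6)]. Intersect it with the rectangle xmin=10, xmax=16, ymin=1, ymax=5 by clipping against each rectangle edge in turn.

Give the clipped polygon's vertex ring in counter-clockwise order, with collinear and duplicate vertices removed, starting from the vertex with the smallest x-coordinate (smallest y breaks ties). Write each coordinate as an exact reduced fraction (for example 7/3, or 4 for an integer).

1. After x ≥ 10: [(10,15/8) (20,0) (20,15) (17,20) (10,53/3)]
2. After x ≤ 16: [(10,15/8) (16,3/4) (16,59/3) (10,53/3)]
3. After y ≥ 1: [(10,15/8) (44/3,1) (16,1) (16,59/3) (10,53/3)]
4. After y ≤ 5: [(10,5) (10,15/8) (44/3,1) (16,1) (16,5)]
5. Canonical ring: [(10,15/8) (44/3,1) (16,1) (16,5) (10,5)]

Clipped polygon: [(10,15/8) (44/3,1) (16,1) (16,5) (10,5)]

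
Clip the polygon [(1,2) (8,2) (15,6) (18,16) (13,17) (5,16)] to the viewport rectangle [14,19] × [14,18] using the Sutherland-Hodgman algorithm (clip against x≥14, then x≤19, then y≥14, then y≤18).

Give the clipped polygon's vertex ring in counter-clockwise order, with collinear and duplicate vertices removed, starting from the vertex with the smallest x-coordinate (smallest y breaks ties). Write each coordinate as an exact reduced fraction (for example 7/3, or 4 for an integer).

Clipped polygon: [(14,14) (87/5,14) (18,16) (14,84/5)]

1. After x ≥ 14: [(14,38/7) (15,6) (18,16) (14,84/5)]
2. After x ≤ 19: [(14,38/7) (15,6) (18,16) (14,84/5)]
3. After y ≥ 14: [(14,14) (87/5,14) (18,16) (14,84/5)]
4. After y ≤ 18: [(14,14) (87/5,14) (18,16) (14,84/5)]
5. Canonical ring: [(14,14) (87/5,14) (18,16) (14,84/5)]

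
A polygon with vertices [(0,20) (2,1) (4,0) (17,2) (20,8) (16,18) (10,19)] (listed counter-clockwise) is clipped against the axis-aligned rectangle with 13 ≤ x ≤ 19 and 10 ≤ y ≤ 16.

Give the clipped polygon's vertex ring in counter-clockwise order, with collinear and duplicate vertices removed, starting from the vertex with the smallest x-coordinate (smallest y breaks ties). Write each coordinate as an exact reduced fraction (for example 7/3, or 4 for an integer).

Clipped polygon: [(13,10) (19,10) (19,21/2) (84/5,16) (13,16)]

1. After x ≥ 13: [(13,18/13) (17,2) (20,8) (16,18) (13,37/2)]
2. After x ≤ 19: [(13,18/13) (17,2) (19,6) (19,21/2) (16,18) (13,37/2)]
3. After y ≥ 10: [(13,10) (19,10) (19,21/2) (16,18) (13,37/2)]
4. After y ≤ 16: [(13,16) (13,10) (19,10) (19,21/2) (84/5,16)]
5. Canonical ring: [(13,10) (19,10) (19,21/2) (84/5,16) (13,16)]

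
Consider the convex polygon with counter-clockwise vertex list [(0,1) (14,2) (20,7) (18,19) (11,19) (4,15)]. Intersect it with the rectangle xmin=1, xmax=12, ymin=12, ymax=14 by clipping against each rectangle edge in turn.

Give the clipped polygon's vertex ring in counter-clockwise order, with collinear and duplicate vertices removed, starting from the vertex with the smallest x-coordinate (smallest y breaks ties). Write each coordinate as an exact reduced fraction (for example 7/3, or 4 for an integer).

Clipped polygon: [(22/7,12) (12,12) (12,14) (26/7,14)]

1. After x ≥ 1: [(1,9/2) (1,15/14) (14,2) (20,7) (18,19) (11,19) (4,15)]
2. After x ≤ 12: [(1,9/2) (1,15/14) (12,13/7) (12,19) (11,19) (4,15)]
3. After y ≥ 12: [(22/7,12) (12,12) (12,19) (11,19) (4,15)]
4. After y ≤ 14: [(26/7,14) (22/7,12) (12,12) (12,14)]
5. Canonical ring: [(22/7,12) (12,12) (12,14) (26/7,14)]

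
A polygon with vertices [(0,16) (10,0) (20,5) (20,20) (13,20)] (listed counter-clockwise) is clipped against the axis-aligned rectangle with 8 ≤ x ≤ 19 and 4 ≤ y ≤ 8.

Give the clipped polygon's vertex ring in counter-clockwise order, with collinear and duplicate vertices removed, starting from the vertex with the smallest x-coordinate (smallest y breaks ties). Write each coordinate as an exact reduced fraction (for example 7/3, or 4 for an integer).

1. After x ≥ 8: [(8,240/13) (8,16/5) (10,0) (20,5) (20,20) (13,20)]
2. After x ≤ 19: [(8,240/13) (8,16/5) (10,0) (19,9/2) (19,20) (13,20)]
3. After y ≥ 4: [(8,240/13) (8,4) (18,4) (19,9/2) (19,20) (13,20)]
4. After y ≤ 8: [(8,8) (8,4) (18,4) (19,9/2) (19,8)]
5. Canonical ring: [(8,4) (18,4) (19,9/2) (19,8) (8,8)]

Clipped polygon: [(8,4) (18,4) (19,9/2) (19,8) (8,8)]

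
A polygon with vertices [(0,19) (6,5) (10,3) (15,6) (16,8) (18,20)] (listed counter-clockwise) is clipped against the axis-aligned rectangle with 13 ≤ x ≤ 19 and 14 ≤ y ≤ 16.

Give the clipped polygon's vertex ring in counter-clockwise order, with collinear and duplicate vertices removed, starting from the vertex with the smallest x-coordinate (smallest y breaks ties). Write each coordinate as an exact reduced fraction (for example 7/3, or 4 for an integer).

1. After x ≥ 13: [(13,355/18) (13,24/5) (15,6) (16,8) (18,20)]
2. After x ≤ 19: [(13,355/18) (13,24/5) (15,6) (16,8) (18,20)]
3. After y ≥ 14: [(13,355/18) (13,14) (17,14) (18,20)]
4. After y ≤ 16: [(13,16) (13,14) (17,14) (52/3,16)]
5. Canonical ring: [(13,14) (17,14) (52/3,16) (13,16)]

Clipped polygon: [(13,14) (17,14) (52/3,16) (13,16)]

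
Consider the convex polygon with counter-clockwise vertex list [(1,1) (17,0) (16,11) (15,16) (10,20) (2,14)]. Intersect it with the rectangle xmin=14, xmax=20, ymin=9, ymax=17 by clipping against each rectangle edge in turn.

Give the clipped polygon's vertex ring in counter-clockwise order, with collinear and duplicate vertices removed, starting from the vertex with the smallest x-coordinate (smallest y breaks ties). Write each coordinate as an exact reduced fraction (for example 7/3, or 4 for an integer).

1. After x ≥ 14: [(14,3/16) (17,0) (16,11) (15,16) (14,84/5)]
2. After x ≤ 20: [(14,3/16) (17,0) (16,11) (15,16) (14,84/5)]
3. After y ≥ 9: [(14,9) (178/11,9) (16,11) (15,16) (14,84/5)]
4. After y ≤ 17: [(14,9) (178/11,9) (16,11) (15,16) (14,84/5)]
5. Canonical ring: [(14,9) (178/11,9) (16,11) (15,16) (14,84/5)]

Clipped polygon: [(14,9) (178/11,9) (16,11) (15,16) (14,84/5)]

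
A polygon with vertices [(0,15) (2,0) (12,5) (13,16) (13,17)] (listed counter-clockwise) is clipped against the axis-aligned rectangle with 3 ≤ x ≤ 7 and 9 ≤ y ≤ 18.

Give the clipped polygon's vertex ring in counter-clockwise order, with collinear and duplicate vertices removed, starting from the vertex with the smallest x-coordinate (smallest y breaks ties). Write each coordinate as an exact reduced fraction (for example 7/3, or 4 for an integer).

1. After x ≥ 3: [(3,201/13) (3,1/2) (12,5) (13,16) (13,17)]
2. After x ≤ 7: [(7,209/13) (3,201/13) (3,1/2) (7,5/2)]
3. After y ≥ 9: [(7,9) (7,209/13) (3,201/13) (3,9)]
4. After y ≤ 18: [(7,9) (7,209/13) (3,201/13) (3,9)]
5. Canonical ring: [(3,9) (7,9) (7,209/13) (3,201/13)]

Clipped polygon: [(3,9) (7,9) (7,209/13) (3,201/13)]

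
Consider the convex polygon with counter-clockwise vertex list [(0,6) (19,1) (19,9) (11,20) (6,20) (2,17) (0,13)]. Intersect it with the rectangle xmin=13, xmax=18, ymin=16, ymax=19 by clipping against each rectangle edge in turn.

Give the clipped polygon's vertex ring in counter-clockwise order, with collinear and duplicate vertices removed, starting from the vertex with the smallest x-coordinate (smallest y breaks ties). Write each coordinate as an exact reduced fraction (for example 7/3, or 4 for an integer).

Clipped polygon: [(13,16) (153/11,16) (13,69/4)]

1. After x ≥ 13: [(13,49/19) (19,1) (19,9) (13,69/4)]
2. After x ≤ 18: [(13,49/19) (18,24/19) (18,83/8) (13,69/4)]
3. After y ≥ 16: [(13,16) (153/11,16) (13,69/4)]
4. After y ≤ 19: [(13,16) (153/11,16) (13,69/4)]
5. Canonical ring: [(13,16) (153/11,16) (13,69/4)]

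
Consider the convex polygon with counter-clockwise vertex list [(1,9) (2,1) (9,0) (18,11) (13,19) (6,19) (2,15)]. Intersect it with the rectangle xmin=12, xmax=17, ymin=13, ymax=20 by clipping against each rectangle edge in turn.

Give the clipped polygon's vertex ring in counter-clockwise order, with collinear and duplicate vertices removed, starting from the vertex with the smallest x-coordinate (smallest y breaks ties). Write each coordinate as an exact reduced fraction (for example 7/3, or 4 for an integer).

1. After x ≥ 12: [(12,11/3) (18,11) (13,19) (12,19)]
2. After x ≤ 17: [(12,11/3) (17,88/9) (17,63/5) (13,19) (12,19)]
3. After y ≥ 13: [(12,13) (67/4,13) (13,19) (12,19)]
4. After y ≤ 20: [(12,13) (67/4,13) (13,19) (12,19)]
5. Canonical ring: [(12,13) (67/4,13) (13,19) (12,19)]

Clipped polygon: [(12,13) (67/4,13) (13,19) (12,19)]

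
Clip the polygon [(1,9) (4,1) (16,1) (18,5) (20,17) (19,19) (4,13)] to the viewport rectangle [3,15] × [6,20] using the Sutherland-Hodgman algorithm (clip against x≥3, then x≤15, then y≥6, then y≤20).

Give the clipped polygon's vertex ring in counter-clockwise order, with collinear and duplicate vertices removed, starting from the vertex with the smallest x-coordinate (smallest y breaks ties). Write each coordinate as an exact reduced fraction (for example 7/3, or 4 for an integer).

1. After x ≥ 3: [(3,35/3) (3,11/3) (4,1) (16,1) (18,5) (20,17) (19,19) (4,13)]
2. After x ≤ 15: [(3,35/3) (3,11/3) (4,1) (15,1) (15,87/5) (4,13)]
3. After y ≥ 6: [(3,35/3) (3,6) (15,6) (15,87/5) (4,13)]
4. After y ≤ 20: [(3,35/3) (3,6) (15,6) (15,87/5) (4,13)]
5. Canonical ring: [(3,6) (15,6) (15,87/5) (4,13) (3,35/3)]

Clipped polygon: [(3,6) (15,6) (15,87/5) (4,13) (3,35/3)]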